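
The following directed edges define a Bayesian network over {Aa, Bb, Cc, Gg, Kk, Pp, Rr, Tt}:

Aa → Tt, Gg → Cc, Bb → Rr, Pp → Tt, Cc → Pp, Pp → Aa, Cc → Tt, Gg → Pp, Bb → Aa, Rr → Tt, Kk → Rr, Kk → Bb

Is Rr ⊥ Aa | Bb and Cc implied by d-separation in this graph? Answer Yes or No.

6 paths connect Rr and Aa; each must be blocked for d-separation to hold:
  1. Rr ← Kk → Bb → Aa — Kk:fork[open]; Bb:chain[blocks] ⇒ blocked
  2. Rr ← Bb → Aa — Bb:fork[blocks] ⇒ blocked
  3. Rr → Tt ← Pp → Aa — Tt:collider[blocks]; Pp:fork[open] ⇒ blocked
  4. Rr → Tt ← Aa — Tt:collider[blocks] ⇒ blocked
  5. Rr → Tt ← Cc → Pp → Aa — Tt:collider[blocks]; Cc:fork[blocks]; Pp:chain[open] ⇒ blocked
  6. Rr → Tt ← Cc ← Gg → Pp → Aa — Tt:collider[blocks]; Cc:chain[blocks]; Gg:fork[open]; Pp:chain[open] ⇒ blocked
All paths are blocked; Rr ⊥ Aa | {Bb, Cc} holds.

Yes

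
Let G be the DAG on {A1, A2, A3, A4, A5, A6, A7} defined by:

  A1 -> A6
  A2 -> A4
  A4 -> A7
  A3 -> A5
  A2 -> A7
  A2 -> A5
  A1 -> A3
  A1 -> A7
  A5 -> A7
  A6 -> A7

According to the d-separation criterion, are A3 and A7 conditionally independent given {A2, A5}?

No — A3 and A7 are not d-separated given {A2, A5}.

Enumerating the 5 paths from A3 to A7 and testing each for blocking by {A2, A5}:
Path 1: A3 → A5 → A7
  A5 is a chain here and A5 is conditioned on, so the path is blocked at A5.
Path 2: A3 → A5 ← A2 → A7
  A2 is a fork here and A2 is conditioned on, so the path is blocked at A2.
Path 3: A3 → A5 ← A2 → A4 → A7
  A2 is a fork here and A2 is conditioned on, so the path is blocked at A2.
Path 4: A3 ← A1 → A6 → A7
  A1 is a fork and A1 is not conditioned on; A6 is a chain and A6 is not conditioned on — no node blocks this path, so it is active.
Path 5: A3 ← A1 → A7
  A1 is a fork and A1 is not conditioned on — no node blocks this path, so it is active.
Since the path A3 ← A1 → A6 → A7 is active, A3 and A7 are not d-separated given {A2, A5}.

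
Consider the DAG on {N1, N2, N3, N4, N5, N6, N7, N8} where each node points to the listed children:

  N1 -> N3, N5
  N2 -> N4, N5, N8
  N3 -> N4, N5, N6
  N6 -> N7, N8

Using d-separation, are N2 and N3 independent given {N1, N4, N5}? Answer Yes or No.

No

4 paths connect N2 and N3; each must be blocked for d-separation to hold:
Path 1: N2 → N8 ← N6 ← N3
  N8 is a collider here and neither N8 nor any of its descendants is conditioned on, so the collider stays closed — the path is blocked at N8.
Path 2: N2 → N5 ← N1 → N3
  N1 is a fork here and N1 is conditioned on, so the path is blocked at N1.
Path 3: N2 → N5 ← N3
  N5 is a collider and N5 is conditioned on, which opens it — no node blocks this path, so it is active.
Path 4: N2 → N4 ← N3
  N4 is a collider and N4 is conditioned on, which opens it — no node blocks this path, so it is active.
Since the path N2 → N5 ← N3 is active, N2 and N3 are not d-separated given {N1, N4, N5}.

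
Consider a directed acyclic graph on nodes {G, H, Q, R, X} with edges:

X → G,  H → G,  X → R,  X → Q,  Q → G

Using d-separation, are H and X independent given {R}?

We examine all 2 paths between H and X:
Path 1: H → G ← Q ← X
  G is a collider here and neither G nor any of its descendants is conditioned on, so the collider stays closed — the path is blocked at G.
Path 2: H → G ← X
  G is a collider here and neither G nor any of its descendants is conditioned on, so the collider stays closed — the path is blocked at G.
Since every path is blocked, d-separation holds.

Yes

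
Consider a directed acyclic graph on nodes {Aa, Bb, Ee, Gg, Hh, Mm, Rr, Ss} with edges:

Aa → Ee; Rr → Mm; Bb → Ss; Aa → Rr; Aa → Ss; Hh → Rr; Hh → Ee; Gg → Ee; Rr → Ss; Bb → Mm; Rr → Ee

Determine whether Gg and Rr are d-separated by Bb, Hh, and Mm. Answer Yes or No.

Yes

Enumerating the 5 paths from Gg to Rr and testing each for blocking by {Bb, Hh, Mm}:
  1. Gg → Ee ← Hh → Rr — Ee:collider[blocks]; Hh:fork[blocks] ⇒ blocked
  2. Gg → Ee ← Rr — Ee:collider[blocks] ⇒ blocked
  3. Gg → Ee ← Aa → Ss ← Bb → Mm ← Rr — Ee:collider[blocks]; Aa:fork[open]; Ss:collider[blocks]; Bb:fork[blocks]; Mm:collider[open] ⇒ blocked
  4. Gg → Ee ← Aa → Ss ← Rr — Ee:collider[blocks]; Aa:fork[open]; Ss:collider[blocks] ⇒ blocked
  5. Gg → Ee ← Aa → Rr — Ee:collider[blocks]; Aa:fork[open] ⇒ blocked
Every path is blocked, so Gg and Rr are d-separated given {Bb, Hh, Mm}.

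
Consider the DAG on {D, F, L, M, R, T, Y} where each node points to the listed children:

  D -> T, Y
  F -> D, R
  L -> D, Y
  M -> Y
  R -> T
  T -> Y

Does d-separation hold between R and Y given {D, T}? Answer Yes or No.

We examine all 6 paths between R and Y:
Path 1: R → T → Y
  T is a chain here and T is conditioned on, so the path is blocked at T.
Path 2: R → T ← D → Y
  D is a fork here and D is conditioned on, so the path is blocked at D.
Path 3: R → T ← D ← L → Y
  D is a chain here and D is conditioned on, so the path is blocked at D.
Path 4: R ← F → D → T → Y
  D is a chain here and D is conditioned on, so the path is blocked at D.
Path 5: R ← F → D → Y
  D is a chain here and D is conditioned on, so the path is blocked at D.
Path 6: R ← F → D ← L → Y
  F is a fork and F is not conditioned on; D is a collider and D is conditioned on, which opens it; L is a fork and L is not conditioned on — no node blocks this path, so it is active.
Because an active path exists, R and Y are not d-separated.

No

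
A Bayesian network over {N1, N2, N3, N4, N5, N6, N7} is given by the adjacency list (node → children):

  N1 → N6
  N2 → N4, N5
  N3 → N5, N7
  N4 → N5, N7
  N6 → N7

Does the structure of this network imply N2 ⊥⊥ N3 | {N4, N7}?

We examine all 4 paths between N2 and N3:
Path 1: N2 → N5 ← N4 → N7 ← N3
  N5 is a collider here and neither N5 nor any of its descendants is conditioned on, so the collider stays closed — the path is blocked at N5.
Path 2: N2 → N5 ← N3
  N5 is a collider here and neither N5 nor any of its descendants is conditioned on, so the collider stays closed — the path is blocked at N5.
Path 3: N2 → N4 → N5 ← N3
  N4 is a chain here and N4 is conditioned on, so the path is blocked at N4.
Path 4: N2 → N4 → N7 ← N3
  N4 is a chain here and N4 is conditioned on, so the path is blocked at N4.
All paths are blocked; N2 ⊥ N3 | {N4, N7} holds.

Yes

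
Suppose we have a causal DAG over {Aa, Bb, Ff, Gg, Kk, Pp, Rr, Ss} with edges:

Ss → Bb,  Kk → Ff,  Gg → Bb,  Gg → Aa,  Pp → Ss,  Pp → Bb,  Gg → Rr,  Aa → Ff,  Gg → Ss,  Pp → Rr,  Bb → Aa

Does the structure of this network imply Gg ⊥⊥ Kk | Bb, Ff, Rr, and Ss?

No

Enumerating the 6 paths from Gg to Kk and testing each for blocking by {Bb, Ff, Rr, Ss}:
Path 1: Gg → Aa → Ff ← Kk
  Aa is a chain and Aa is not conditioned on; Ff is a collider and Ff is conditioned on, which opens it — no node blocks this path, so it is active.
Path 2: Gg → Rr ← Pp → Ss → Bb → Aa → Ff ← Kk
  Ss is a chain here and Ss is conditioned on, so the path is blocked at Ss.
Path 3: Gg → Rr ← Pp → Bb → Aa → Ff ← Kk
  Bb is a chain here and Bb is conditioned on, so the path is blocked at Bb.
Path 4: Gg → Ss ← Pp → Bb → Aa → Ff ← Kk
  Bb is a chain here and Bb is conditioned on, so the path is blocked at Bb.
Path 5: Gg → Ss → Bb → Aa → Ff ← Kk
  Ss is a chain here and Ss is conditioned on, so the path is blocked at Ss.
Path 6: Gg → Bb → Aa → Ff ← Kk
  Bb is a chain here and Bb is conditioned on, so the path is blocked at Bb.
Since the path Gg → Aa → Ff ← Kk is active, Gg and Kk are not d-separated given {Bb, Ff, Rr, Ss}.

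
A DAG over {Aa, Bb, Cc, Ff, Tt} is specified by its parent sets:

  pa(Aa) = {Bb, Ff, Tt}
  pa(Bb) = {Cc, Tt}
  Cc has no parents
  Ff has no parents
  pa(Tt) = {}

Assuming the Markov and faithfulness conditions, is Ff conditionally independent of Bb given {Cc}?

Enumerating the 2 paths from Ff to Bb and testing each for blocking by {Cc}:
Path 1: Ff → Aa ← Tt → Bb
  Aa is a collider here and neither Aa nor any of its descendants is conditioned on, so the collider stays closed — the path is blocked at Aa.
Path 2: Ff → Aa ← Bb
  Aa is a collider here and neither Aa nor any of its descendants is conditioned on, so the collider stays closed — the path is blocked at Aa.
Every path is blocked, so Ff and Bb are d-separated given {Cc}.

Yes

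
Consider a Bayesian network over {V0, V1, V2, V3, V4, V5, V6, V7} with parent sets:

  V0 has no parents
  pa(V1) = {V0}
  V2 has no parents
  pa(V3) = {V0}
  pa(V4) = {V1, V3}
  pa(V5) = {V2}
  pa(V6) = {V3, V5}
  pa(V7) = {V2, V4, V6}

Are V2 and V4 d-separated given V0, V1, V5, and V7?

Enumerating the 6 paths from V2 to V4 and testing each for blocking by {V0, V1, V5, V7}:
Path 1: V2 → V5 → V6 → V7 ← V4
  V5 is a chain here and V5 is conditioned on, so the path is blocked at V5.
Path 2: V2 → V5 → V6 ← V3 ← V0 → V1 → V4
  V5 is a chain here and V5 is conditioned on, so the path is blocked at V5.
Path 3: V2 → V5 → V6 ← V3 → V4
  V5 is a chain here and V5 is conditioned on, so the path is blocked at V5.
Path 4: V2 → V7 ← V6 ← V3 ← V0 → V1 → V4
  V0 is a fork here and V0 is conditioned on, so the path is blocked at V0.
Path 5: V2 → V7 ← V6 ← V3 → V4
  V7 is a collider and V7 is conditioned on, which opens it; V6 is a chain and V6 is not conditioned on; V3 is a fork and V3 is not conditioned on — no node blocks this path, so it is active.
Path 6: V2 → V7 ← V4
  V7 is a collider and V7 is conditioned on, which opens it — no node blocks this path, so it is active.
Because an active path exists, V2 and V4 are not d-separated.

No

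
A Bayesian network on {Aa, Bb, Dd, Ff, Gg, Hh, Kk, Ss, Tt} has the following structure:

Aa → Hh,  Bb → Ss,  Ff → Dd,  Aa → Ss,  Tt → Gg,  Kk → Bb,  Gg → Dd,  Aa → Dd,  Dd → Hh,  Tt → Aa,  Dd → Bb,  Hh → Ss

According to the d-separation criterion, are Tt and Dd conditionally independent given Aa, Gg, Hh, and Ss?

Yes — Tt and Dd are d-separated given {Aa, Gg, Hh, Ss}.

Enumerating the 6 paths from Tt to Dd and testing each for blocking by {Aa, Gg, Hh, Ss}:
Path 1: Tt → Aa → Ss ← Bb ← Dd
  Aa is a chain here and Aa is conditioned on, so the path is blocked at Aa.
Path 2: Tt → Aa → Ss ← Hh ← Dd
  Aa is a chain here and Aa is conditioned on, so the path is blocked at Aa.
Path 3: Tt → Aa → Dd
  Aa is a chain here and Aa is conditioned on, so the path is blocked at Aa.
Path 4: Tt → Aa → Hh → Ss ← Bb ← Dd
  Aa is a chain here and Aa is conditioned on, so the path is blocked at Aa.
Path 5: Tt → Aa → Hh ← Dd
  Aa is a chain here and Aa is conditioned on, so the path is blocked at Aa.
Path 6: Tt → Gg → Dd
  Gg is a chain here and Gg is conditioned on, so the path is blocked at Gg.
Every path is blocked, so Tt and Dd are d-separated given {Aa, Gg, Hh, Ss}.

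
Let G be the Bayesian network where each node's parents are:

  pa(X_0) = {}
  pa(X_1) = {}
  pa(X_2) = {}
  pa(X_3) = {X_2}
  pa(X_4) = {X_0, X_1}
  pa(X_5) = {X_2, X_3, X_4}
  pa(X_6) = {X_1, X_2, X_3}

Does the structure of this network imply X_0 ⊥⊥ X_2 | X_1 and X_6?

We examine all 6 paths between X_0 and X_2:
Path 1: X_0 → X_4 ← X_1 → X_6 ← X_2
  X_4 is a collider here and neither X_4 nor any of its descendants is conditioned on, so the collider stays closed — the path is blocked at X_4.
Path 2: X_0 → X_4 ← X_1 → X_6 ← X_3 ← X_2
  X_4 is a collider here and neither X_4 nor any of its descendants is conditioned on, so the collider stays closed — the path is blocked at X_4.
Path 3: X_0 → X_4 ← X_1 → X_6 ← X_3 → X_5 ← X_2
  X_4 is a collider here and neither X_4 nor any of its descendants is conditioned on, so the collider stays closed — the path is blocked at X_4.
Path 4: X_0 → X_4 → X_5 ← X_2
  X_5 is a collider here and neither X_5 nor any of its descendants is conditioned on, so the collider stays closed — the path is blocked at X_5.
Path 5: X_0 → X_4 → X_5 ← X_3 ← X_2
  X_5 is a collider here and neither X_5 nor any of its descendants is conditioned on, so the collider stays closed — the path is blocked at X_5.
Path 6: X_0 → X_4 → X_5 ← X_3 → X_6 ← X_2
  X_5 is a collider here and neither X_5 nor any of its descendants is conditioned on, so the collider stays closed — the path is blocked at X_5.
Since every path is blocked, d-separation holds.

Yes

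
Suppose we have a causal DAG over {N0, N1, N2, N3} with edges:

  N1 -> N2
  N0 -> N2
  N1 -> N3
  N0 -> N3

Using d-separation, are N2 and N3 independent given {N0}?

2 paths connect N2 and N3; each must be blocked for d-separation to hold:
Path 1: N2 ← N1 → N3
  N1 is a fork and N1 is not conditioned on — no node blocks this path, so it is active.
Path 2: N2 ← N0 → N3
  N0 is a fork here and N0 is conditioned on, so the path is blocked at N0.
Because an active path exists, N2 and N3 are not d-separated.

No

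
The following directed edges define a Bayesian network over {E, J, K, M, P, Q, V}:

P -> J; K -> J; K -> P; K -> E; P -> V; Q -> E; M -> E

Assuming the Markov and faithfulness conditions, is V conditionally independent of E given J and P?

Enumerating the 2 paths from V to E and testing each for blocking by {J, P}:
Path 1: V ← P → J ← K → E
  P is a fork here and P is conditioned on, so the path is blocked at P.
Path 2: V ← P ← K → E
  P is a chain here and P is conditioned on, so the path is blocked at P.
Every path is blocked, so V and E are d-separated given {J, P}.

Yes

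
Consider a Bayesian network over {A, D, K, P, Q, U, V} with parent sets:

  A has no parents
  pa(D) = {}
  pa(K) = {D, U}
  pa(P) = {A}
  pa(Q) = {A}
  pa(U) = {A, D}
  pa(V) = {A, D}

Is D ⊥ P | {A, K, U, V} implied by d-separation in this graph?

We examine all 3 paths between D and P:
Path 1: D → U ← A → P
  A is a fork here and A is conditioned on, so the path is blocked at A.
Path 2: D → V ← A → P
  A is a fork here and A is conditioned on, so the path is blocked at A.
Path 3: D → K ← U ← A → P
  U is a chain here and U is conditioned on, so the path is blocked at U.
All paths are blocked; D ⊥ P | {A, K, U, V} holds.

Yes — D and P are d-separated given {A, K, U, V}.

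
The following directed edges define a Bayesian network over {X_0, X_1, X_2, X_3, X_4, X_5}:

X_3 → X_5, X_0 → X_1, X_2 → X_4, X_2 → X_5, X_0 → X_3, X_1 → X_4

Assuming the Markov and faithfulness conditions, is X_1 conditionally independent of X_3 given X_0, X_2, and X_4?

Yes

Enumerating the 2 paths from X_1 to X_3 and testing each for blocking by {X_0, X_2, X_4}:
Path 1: X_1 → X_4 ← X_2 → X_5 ← X_3
  X_2 is a fork here and X_2 is conditioned on, so the path is blocked at X_2.
Path 2: X_1 ← X_0 → X_3
  X_0 is a fork here and X_0 is conditioned on, so the path is blocked at X_0.
Since every path is blocked, d-separation holds.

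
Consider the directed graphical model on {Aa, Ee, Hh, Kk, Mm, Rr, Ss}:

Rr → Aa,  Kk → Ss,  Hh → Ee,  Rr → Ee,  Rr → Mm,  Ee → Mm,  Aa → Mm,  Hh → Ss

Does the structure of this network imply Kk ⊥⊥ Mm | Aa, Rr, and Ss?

No — Kk and Mm are not d-separated given {Aa, Rr, Ss}.

There are 3 undirected paths between Kk and Mm; checking each against the conditioning set {Aa, Rr, Ss}:
  1. Kk → Ss ← Hh → Ee → Mm — Ss:collider[open]; Hh:fork[open]; Ee:chain[open] ⇒ active
  2. Kk → Ss ← Hh → Ee ← Rr → Mm — Ss:collider[open]; Hh:fork[open]; Ee:collider[blocks]; Rr:fork[blocks] ⇒ blocked
  3. Kk → Ss ← Hh → Ee ← Rr → Aa → Mm — Ss:collider[open]; Hh:fork[open]; Ee:collider[blocks]; Rr:fork[blocks]; Aa:chain[blocks] ⇒ blocked
At least one path is unblocked, so d-separation fails.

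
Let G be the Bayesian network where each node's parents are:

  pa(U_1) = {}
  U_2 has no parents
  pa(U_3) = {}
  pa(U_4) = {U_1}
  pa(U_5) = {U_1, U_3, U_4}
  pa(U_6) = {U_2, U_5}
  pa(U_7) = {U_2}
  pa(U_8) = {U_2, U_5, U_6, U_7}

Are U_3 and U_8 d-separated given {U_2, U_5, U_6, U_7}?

4 paths connect U_3 and U_8; each must be blocked for d-separation to hold:
Path 1: U_3 → U_5 → U_8
  U_5 is a chain here and U_5 is conditioned on, so the path is blocked at U_5.
Path 2: U_3 → U_5 → U_6 → U_8
  U_5 is a chain here and U_5 is conditioned on, so the path is blocked at U_5.
Path 3: U_3 → U_5 → U_6 ← U_2 → U_7 → U_8
  U_5 is a chain here and U_5 is conditioned on, so the path is blocked at U_5.
Path 4: U_3 → U_5 → U_6 ← U_2 → U_8
  U_5 is a chain here and U_5 is conditioned on, so the path is blocked at U_5.
Since every path is blocked, d-separation holds.

Yes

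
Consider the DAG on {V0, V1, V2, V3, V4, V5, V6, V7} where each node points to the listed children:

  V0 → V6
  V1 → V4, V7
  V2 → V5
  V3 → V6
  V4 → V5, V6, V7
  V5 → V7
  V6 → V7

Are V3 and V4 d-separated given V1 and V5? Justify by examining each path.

Yes

There are 4 undirected paths between V3 and V4; checking each against the conditioning set {V1, V5}:
  1. V3 → V6 ← V4 — V6:collider[blocks] ⇒ blocked
  2. V3 → V6 → V7 ← V4 — V6:chain[open]; V7:collider[blocks] ⇒ blocked
  3. V3 → V6 → V7 ← V1 → V4 — V6:chain[open]; V7:collider[blocks]; V1:fork[blocks] ⇒ blocked
  4. V3 → V6 → V7 ← V5 ← V4 — V6:chain[open]; V7:collider[blocks]; V5:chain[blocks] ⇒ blocked
Since every path is blocked, d-separation holds.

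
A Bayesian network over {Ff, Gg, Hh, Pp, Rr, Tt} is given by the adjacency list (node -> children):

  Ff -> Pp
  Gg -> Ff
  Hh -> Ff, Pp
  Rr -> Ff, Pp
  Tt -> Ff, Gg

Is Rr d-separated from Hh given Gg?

Yes

Enumerating the 4 paths from Rr to Hh and testing each for blocking by {Gg}:
  1. Rr → Ff → Pp ← Hh — Ff:chain[open]; Pp:collider[blocks] ⇒ blocked
  2. Rr → Ff ← Hh — Ff:collider[blocks] ⇒ blocked
  3. Rr → Pp ← Ff ← Hh — Pp:collider[blocks]; Ff:chain[open] ⇒ blocked
  4. Rr → Pp ← Hh — Pp:collider[blocks] ⇒ blocked
Every path is blocked, so Rr and Hh are d-separated given {Gg}.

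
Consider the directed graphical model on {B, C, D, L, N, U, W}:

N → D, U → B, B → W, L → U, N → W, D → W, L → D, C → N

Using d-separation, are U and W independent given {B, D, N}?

Yes — U and W are d-separated given {B, D, N}.

3 paths connect U and W; each must be blocked for d-separation to hold:
  1. U ← L → D → W — L:fork[open]; D:chain[blocks] ⇒ blocked
  2. U ← L → D ← N → W — L:fork[open]; D:collider[open]; N:fork[blocks] ⇒ blocked
  3. U → B → W — B:chain[blocks] ⇒ blocked
All paths are blocked; U ⊥ W | {B, D, N} holds.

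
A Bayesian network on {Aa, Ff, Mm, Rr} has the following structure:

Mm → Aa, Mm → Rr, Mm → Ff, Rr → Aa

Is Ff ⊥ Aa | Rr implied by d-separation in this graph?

2 paths connect Ff and Aa; each must be blocked for d-separation to hold:
Path 1: Ff ← Mm → Rr → Aa
  Rr is a chain here and Rr is conditioned on, so the path is blocked at Rr.
Path 2: Ff ← Mm → Aa
  Mm is a fork and Mm is not conditioned on — no node blocks this path, so it is active.
At least one path is unblocked, so d-separation fails.

No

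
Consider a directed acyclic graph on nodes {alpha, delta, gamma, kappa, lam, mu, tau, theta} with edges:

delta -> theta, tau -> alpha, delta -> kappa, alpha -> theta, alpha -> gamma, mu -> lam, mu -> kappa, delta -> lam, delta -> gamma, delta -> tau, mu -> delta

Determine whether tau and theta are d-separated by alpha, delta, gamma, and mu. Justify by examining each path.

We examine all 4 paths between tau and theta:
Path 1: tau → alpha → theta
  alpha is a chain here and alpha is conditioned on, so the path is blocked at alpha.
Path 2: tau → alpha → gamma ← delta → theta
  alpha is a chain here and alpha is conditioned on, so the path is blocked at alpha.
Path 3: tau ← delta → theta
  delta is a fork here and delta is conditioned on, so the path is blocked at delta.
Path 4: tau ← delta → gamma ← alpha → theta
  delta is a fork here and delta is conditioned on, so the path is blocked at delta.
Every path is blocked, so tau and theta are d-separated given {alpha, delta, gamma, mu}.

Yes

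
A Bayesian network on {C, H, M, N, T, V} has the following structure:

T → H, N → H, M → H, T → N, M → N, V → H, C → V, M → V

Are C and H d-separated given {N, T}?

No

There are 4 undirected paths between C and H; checking each against the conditioning set {N, T}:
Path 1: C → V → H
  V is a chain and V is not conditioned on — no node blocks this path, so it is active.
Path 2: C → V ← M → H
  V is a collider here and neither V nor any of its descendants is conditioned on, so the collider stays closed — the path is blocked at V.
Path 3: C → V ← M → N ← T → H
  V is a collider here and neither V nor any of its descendants is conditioned on, so the collider stays closed — the path is blocked at V.
Path 4: C → V ← M → N → H
  V is a collider here and neither V nor any of its descendants is conditioned on, so the collider stays closed — the path is blocked at V.
At least one path is unblocked, so d-separation fails.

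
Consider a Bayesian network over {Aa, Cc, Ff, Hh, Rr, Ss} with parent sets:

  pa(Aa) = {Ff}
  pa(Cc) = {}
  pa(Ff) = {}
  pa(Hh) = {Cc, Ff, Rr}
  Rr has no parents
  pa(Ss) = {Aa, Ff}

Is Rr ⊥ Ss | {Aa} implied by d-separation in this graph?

Yes

There are 2 undirected paths between Rr and Ss; checking each against the conditioning set {Aa}:
  1. Rr → Hh ← Ff → Ss — Hh:collider[blocks]; Ff:fork[open] ⇒ blocked
  2. Rr → Hh ← Ff → Aa → Ss — Hh:collider[blocks]; Ff:fork[open]; Aa:chain[blocks] ⇒ blocked
Since every path is blocked, d-separation holds.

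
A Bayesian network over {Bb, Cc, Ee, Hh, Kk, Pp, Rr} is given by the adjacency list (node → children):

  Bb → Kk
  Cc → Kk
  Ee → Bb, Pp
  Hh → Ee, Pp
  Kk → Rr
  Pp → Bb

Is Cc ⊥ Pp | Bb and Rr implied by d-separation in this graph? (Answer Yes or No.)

3 paths connect Cc and Pp; each must be blocked for d-separation to hold:
  1. Cc → Kk ← Bb ← Ee ← Hh → Pp — Kk:collider[open]; Bb:chain[blocks]; Ee:chain[open]; Hh:fork[open] ⇒ blocked
  2. Cc → Kk ← Bb ← Ee → Pp — Kk:collider[open]; Bb:chain[blocks]; Ee:fork[open] ⇒ blocked
  3. Cc → Kk ← Bb ← Pp — Kk:collider[open]; Bb:chain[blocks] ⇒ blocked
Since every path is blocked, d-separation holds.

Yes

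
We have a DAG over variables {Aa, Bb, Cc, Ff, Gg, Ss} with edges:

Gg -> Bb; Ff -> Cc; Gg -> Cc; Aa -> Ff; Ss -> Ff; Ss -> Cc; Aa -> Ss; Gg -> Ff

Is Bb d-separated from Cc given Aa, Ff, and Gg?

Yes

4 paths connect Bb and Cc; each must be blocked for d-separation to hold:
  1. Bb ← Gg → Ff ← Aa → Ss → Cc — Gg:fork[blocks]; Ff:collider[open]; Aa:fork[blocks]; Ss:chain[open] ⇒ blocked
  2. Bb ← Gg → Ff ← Ss → Cc — Gg:fork[blocks]; Ff:collider[open]; Ss:fork[open] ⇒ blocked
  3. Bb ← Gg → Ff → Cc — Gg:fork[blocks]; Ff:chain[blocks] ⇒ blocked
  4. Bb ← Gg → Cc — Gg:fork[blocks] ⇒ blocked
Since every path is blocked, d-separation holds.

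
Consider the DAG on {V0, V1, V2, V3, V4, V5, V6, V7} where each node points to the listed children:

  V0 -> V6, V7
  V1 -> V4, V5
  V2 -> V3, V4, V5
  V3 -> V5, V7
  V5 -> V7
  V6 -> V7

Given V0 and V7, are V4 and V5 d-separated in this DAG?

No

Enumerating the 4 paths from V4 to V5 and testing each for blocking by {V0, V7}:
Path 1: V4 ← V2 → V5
  V2 is a fork and V2 is not conditioned on — no node blocks this path, so it is active.
Path 2: V4 ← V2 → V3 → V5
  V2 is a fork and V2 is not conditioned on; V3 is a chain and V3 is not conditioned on — no node blocks this path, so it is active.
Path 3: V4 ← V2 → V3 → V7 ← V5
  V2 is a fork and V2 is not conditioned on; V3 is a chain and V3 is not conditioned on; V7 is a collider and V7 is conditioned on, which opens it — no node blocks this path, so it is active.
Path 4: V4 ← V1 → V5
  V1 is a fork and V1 is not conditioned on — no node blocks this path, so it is active.
Because an active path exists, V4 and V5 are not d-separated.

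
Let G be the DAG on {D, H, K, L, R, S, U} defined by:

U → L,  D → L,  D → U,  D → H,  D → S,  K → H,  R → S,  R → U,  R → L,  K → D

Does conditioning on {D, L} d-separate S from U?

No

Enumerating the 6 paths from S to U and testing each for blocking by {D, L}:
  1. S ← D → U — D:fork[blocks] ⇒ blocked
  2. S ← D → L ← U — D:fork[blocks]; L:collider[open] ⇒ blocked
  3. S ← D → L ← R → U — D:fork[blocks]; L:collider[open]; R:fork[open] ⇒ blocked
  4. S ← R → U — R:fork[open] ⇒ active
  5. S ← R → L ← U — R:fork[open]; L:collider[open] ⇒ active
  6. S ← R → L ← D → U — R:fork[open]; L:collider[open]; D:fork[blocks] ⇒ blocked
At least one path is unblocked, so d-separation fails.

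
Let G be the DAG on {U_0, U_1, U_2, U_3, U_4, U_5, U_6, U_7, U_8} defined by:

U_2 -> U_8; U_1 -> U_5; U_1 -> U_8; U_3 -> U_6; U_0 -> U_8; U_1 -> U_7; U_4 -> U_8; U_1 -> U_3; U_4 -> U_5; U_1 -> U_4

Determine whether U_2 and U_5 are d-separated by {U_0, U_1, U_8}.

There are 4 undirected paths between U_2 and U_5; checking each against the conditioning set {U_0, U_1, U_8}:
Path 1: U_2 → U_8 ← U_4 → U_5
  U_8 is a collider and U_8 is conditioned on, which opens it; U_4 is a fork and U_4 is not conditioned on — no node blocks this path, so it is active.
Path 2: U_2 → U_8 ← U_4 ← U_1 → U_5
  U_1 is a fork here and U_1 is conditioned on, so the path is blocked at U_1.
Path 3: U_2 → U_8 ← U_1 → U_5
  U_1 is a fork here and U_1 is conditioned on, so the path is blocked at U_1.
Path 4: U_2 → U_8 ← U_1 → U_4 → U_5
  U_1 is a fork here and U_1 is conditioned on, so the path is blocked at U_1.
Because an active path exists, U_2 and U_5 are not d-separated.

No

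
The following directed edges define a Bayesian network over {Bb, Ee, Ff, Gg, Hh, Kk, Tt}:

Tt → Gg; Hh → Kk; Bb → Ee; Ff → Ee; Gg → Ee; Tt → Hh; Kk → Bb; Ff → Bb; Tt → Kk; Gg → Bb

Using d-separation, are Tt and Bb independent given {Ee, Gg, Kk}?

Yes

Enumerating the 5 paths from Tt to Bb and testing each for blocking by {Ee, Gg, Kk}:
Path 1: Tt → Gg → Bb
  Gg is a chain here and Gg is conditioned on, so the path is blocked at Gg.
Path 2: Tt → Gg → Ee ← Bb
  Gg is a chain here and Gg is conditioned on, so the path is blocked at Gg.
Path 3: Tt → Gg → Ee ← Ff → Bb
  Gg is a chain here and Gg is conditioned on, so the path is blocked at Gg.
Path 4: Tt → Kk → Bb
  Kk is a chain here and Kk is conditioned on, so the path is blocked at Kk.
Path 5: Tt → Hh → Kk → Bb
  Kk is a chain here and Kk is conditioned on, so the path is blocked at Kk.
Since every path is blocked, d-separation holds.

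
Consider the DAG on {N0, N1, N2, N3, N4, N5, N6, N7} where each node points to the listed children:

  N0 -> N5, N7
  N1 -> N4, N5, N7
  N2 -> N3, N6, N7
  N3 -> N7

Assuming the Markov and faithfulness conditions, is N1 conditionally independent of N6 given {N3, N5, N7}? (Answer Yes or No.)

Enumerating the 4 paths from N1 to N6 and testing each for blocking by {N3, N5, N7}:
Path 1: N1 → N7 ← N2 → N6
  N7 is a collider and N7 is conditioned on, which opens it; N2 is a fork and N2 is not conditioned on — no node blocks this path, so it is active.
Path 2: N1 → N7 ← N3 ← N2 → N6
  N3 is a chain here and N3 is conditioned on, so the path is blocked at N3.
Path 3: N1 → N5 ← N0 → N7 ← N2 → N6
  N5 is a collider and N5 is conditioned on, which opens it; N0 is a fork and N0 is not conditioned on; N7 is a collider and N7 is conditioned on, which opens it; N2 is a fork and N2 is not conditioned on — no node blocks this path, so it is active.
Path 4: N1 → N5 ← N0 → N7 ← N3 ← N2 → N6
  N3 is a chain here and N3 is conditioned on, so the path is blocked at N3.
At least one path is unblocked, so d-separation fails.

No — N1 and N6 are not d-separated given {N3, N5, N7}.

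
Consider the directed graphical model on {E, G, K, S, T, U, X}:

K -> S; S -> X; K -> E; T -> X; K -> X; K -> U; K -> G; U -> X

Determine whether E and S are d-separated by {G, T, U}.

We examine all 3 paths between E and S:
Path 1: E ← K → X ← S
  X is a collider here and neither X nor any of its descendants is conditioned on, so the collider stays closed — the path is blocked at X.
Path 2: E ← K → S
  K is a fork and K is not conditioned on — no node blocks this path, so it is active.
Path 3: E ← K → U → X ← S
  U is a chain here and U is conditioned on, so the path is blocked at U.
Because an active path exists, E and S are not d-separated.

No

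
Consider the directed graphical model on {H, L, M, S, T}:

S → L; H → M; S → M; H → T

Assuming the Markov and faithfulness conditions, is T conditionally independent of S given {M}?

No

The only undirected path from T to S is:
Path 1: T ← H → M ← S
  H is a fork and H is not conditioned on; M is a collider and M is conditioned on, which opens it — no node blocks this path, so it is active.
Because an active path exists, T and S are not d-separated.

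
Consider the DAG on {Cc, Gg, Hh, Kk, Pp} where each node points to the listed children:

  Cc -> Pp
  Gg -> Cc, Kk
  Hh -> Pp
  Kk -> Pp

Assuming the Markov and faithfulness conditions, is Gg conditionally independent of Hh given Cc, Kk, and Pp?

Enumerating the 2 paths from Gg to Hh and testing each for blocking by {Cc, Kk, Pp}:
Path 1: Gg → Kk → Pp ← Hh
  Kk is a chain here and Kk is conditioned on, so the path is blocked at Kk.
Path 2: Gg → Cc → Pp ← Hh
  Cc is a chain here and Cc is conditioned on, so the path is blocked at Cc.
Since every path is blocked, d-separation holds.

Yes — Gg and Hh are d-separated given {Cc, Kk, Pp}.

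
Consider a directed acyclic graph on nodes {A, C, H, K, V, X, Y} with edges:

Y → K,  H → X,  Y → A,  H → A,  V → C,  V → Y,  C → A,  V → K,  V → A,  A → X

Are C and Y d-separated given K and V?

There are 6 undirected paths between C and Y; checking each against the conditioning set {K, V}:
  1. C ← V → K ← Y — V:fork[blocks]; K:collider[open] ⇒ blocked
  2. C ← V → A ← Y — V:fork[blocks]; A:collider[blocks] ⇒ blocked
  3. C ← V → Y — V:fork[blocks] ⇒ blocked
  4. C → A ← V → K ← Y — A:collider[blocks]; V:fork[blocks]; K:collider[open] ⇒ blocked
  5. C → A ← V → Y — A:collider[blocks]; V:fork[blocks] ⇒ blocked
  6. C → A ← Y — A:collider[blocks] ⇒ blocked
All paths are blocked; C ⊥ Y | {K, V} holds.

Yes — C and Y are d-separated given {K, V}.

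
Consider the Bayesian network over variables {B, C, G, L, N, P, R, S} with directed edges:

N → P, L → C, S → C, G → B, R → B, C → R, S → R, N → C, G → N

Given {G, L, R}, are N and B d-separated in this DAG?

3 paths connect N and B; each must be blocked for d-separation to hold:
  1. N → C ← S → R → B — C:collider[open]; S:fork[open]; R:chain[blocks] ⇒ blocked
  2. N → C → R → B — C:chain[open]; R:chain[blocks] ⇒ blocked
  3. N ← G → B — G:fork[blocks] ⇒ blocked
Since every path is blocked, d-separation holds.

Yes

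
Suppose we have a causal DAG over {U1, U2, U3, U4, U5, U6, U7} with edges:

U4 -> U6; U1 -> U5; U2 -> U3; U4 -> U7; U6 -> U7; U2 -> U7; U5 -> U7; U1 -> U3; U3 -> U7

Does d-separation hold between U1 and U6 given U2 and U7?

There are 6 undirected paths between U1 and U6; checking each against the conditioning set {U2, U7}:
Path 1: U1 → U3 → U7 ← U6
  U3 is a chain and U3 is not conditioned on; U7 is a collider and U7 is conditioned on, which opens it — no node blocks this path, so it is active.
Path 2: U1 → U3 → U7 ← U4 → U6
  U3 is a chain and U3 is not conditioned on; U7 is a collider and U7 is conditioned on, which opens it; U4 is a fork and U4 is not conditioned on — no node blocks this path, so it is active.
Path 3: U1 → U3 ← U2 → U7 ← U6
  U2 is a fork here and U2 is conditioned on, so the path is blocked at U2.
Path 4: U1 → U3 ← U2 → U7 ← U4 → U6
  U2 is a fork here and U2 is conditioned on, so the path is blocked at U2.
Path 5: U1 → U5 → U7 ← U6
  U5 is a chain and U5 is not conditioned on; U7 is a collider and U7 is conditioned on, which opens it — no node blocks this path, so it is active.
Path 6: U1 → U5 → U7 ← U4 → U6
  U5 is a chain and U5 is not conditioned on; U7 is a collider and U7 is conditioned on, which opens it; U4 is a fork and U4 is not conditioned on — no node blocks this path, so it is active.
At least one path is unblocked, so d-separation fails.

No — U1 and U6 are not d-separated given {U2, U7}.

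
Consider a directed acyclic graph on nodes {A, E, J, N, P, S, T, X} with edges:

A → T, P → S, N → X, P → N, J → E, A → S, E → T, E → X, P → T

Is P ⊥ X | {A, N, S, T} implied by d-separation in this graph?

We examine all 3 paths between P and X:
Path 1: P → T ← E → X
  T is a collider and T is conditioned on, which opens it; E is a fork and E is not conditioned on — no node blocks this path, so it is active.
Path 2: P → N → X
  N is a chain here and N is conditioned on, so the path is blocked at N.
Path 3: P → S ← A → T ← E → X
  A is a fork here and A is conditioned on, so the path is blocked at A.
Since the path P → T ← E → X is active, P and X are not d-separated given {A, N, S, T}.

No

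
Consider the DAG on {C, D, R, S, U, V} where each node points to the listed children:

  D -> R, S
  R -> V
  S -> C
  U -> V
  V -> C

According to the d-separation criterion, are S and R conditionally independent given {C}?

No

Enumerating the 2 paths from S to R and testing each for blocking by {C}:
  1. S → C ← V ← R — C:collider[open]; V:chain[open] ⇒ active
  2. S ← D → R — D:fork[open] ⇒ active
Since the path S → C ← V ← R is active, S and R are not d-separated given {C}.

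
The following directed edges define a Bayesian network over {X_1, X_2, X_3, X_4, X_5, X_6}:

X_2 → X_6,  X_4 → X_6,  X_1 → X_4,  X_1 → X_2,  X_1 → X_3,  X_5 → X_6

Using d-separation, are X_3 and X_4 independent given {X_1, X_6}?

Yes

2 paths connect X_3 and X_4; each must be blocked for d-separation to hold:
Path 1: X_3 ← X_1 → X_2 → X_6 ← X_4
  X_1 is a fork here and X_1 is conditioned on, so the path is blocked at X_1.
Path 2: X_3 ← X_1 → X_4
  X_1 is a fork here and X_1 is conditioned on, so the path is blocked at X_1.
Since every path is blocked, d-separation holds.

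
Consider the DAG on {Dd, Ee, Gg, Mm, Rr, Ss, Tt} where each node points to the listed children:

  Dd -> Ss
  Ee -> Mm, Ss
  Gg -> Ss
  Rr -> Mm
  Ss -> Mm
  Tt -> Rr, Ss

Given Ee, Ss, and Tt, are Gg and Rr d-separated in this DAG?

Enumerating the 3 paths from Gg to Rr and testing each for blocking by {Ee, Ss, Tt}:
Path 1: Gg → Ss ← Tt → Rr
  Tt is a fork here and Tt is conditioned on, so the path is blocked at Tt.
Path 2: Gg → Ss ← Ee → Mm ← Rr
  Ee is a fork here and Ee is conditioned on, so the path is blocked at Ee.
Path 3: Gg → Ss → Mm ← Rr
  Ss is a chain here and Ss is conditioned on, so the path is blocked at Ss.
All paths are blocked; Gg ⊥ Rr | {Ee, Ss, Tt} holds.

Yes — Gg and Rr are d-separated given {Ee, Ss, Tt}.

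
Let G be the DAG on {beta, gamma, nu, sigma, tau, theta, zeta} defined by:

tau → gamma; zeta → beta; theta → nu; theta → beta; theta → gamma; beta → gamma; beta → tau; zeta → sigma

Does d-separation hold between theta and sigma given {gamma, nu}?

No

We examine all 3 paths between theta and sigma:
Path 1: theta → beta ← zeta → sigma
  beta is a collider and its descendant gamma is conditioned on, which opens it; zeta is a fork and zeta is not conditioned on — no node blocks this path, so it is active.
Path 2: theta → gamma ← beta ← zeta → sigma
  gamma is a collider and gamma is conditioned on, which opens it; beta is a chain and beta is not conditioned on; zeta is a fork and zeta is not conditioned on — no node blocks this path, so it is active.
Path 3: theta → gamma ← tau ← beta ← zeta → sigma
  gamma is a collider and gamma is conditioned on, which opens it; tau is a chain and tau is not conditioned on; beta is a chain and beta is not conditioned on; zeta is a fork and zeta is not conditioned on — no node blocks this path, so it is active.
Because an active path exists, theta and sigma are not d-separated.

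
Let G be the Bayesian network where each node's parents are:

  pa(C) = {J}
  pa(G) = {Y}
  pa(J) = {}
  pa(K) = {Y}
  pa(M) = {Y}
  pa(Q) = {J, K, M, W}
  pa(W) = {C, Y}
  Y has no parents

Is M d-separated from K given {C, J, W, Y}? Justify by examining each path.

Enumerating the 6 paths from M to K and testing each for blocking by {C, J, W, Y}:
Path 1: M ← Y → K
  Y is a fork here and Y is conditioned on, so the path is blocked at Y.
Path 2: M ← Y → W ← C ← J → Q ← K
  Y is a fork here and Y is conditioned on, so the path is blocked at Y.
Path 3: M ← Y → W → Q ← K
  Y is a fork here and Y is conditioned on, so the path is blocked at Y.
Path 4: M → Q ← K
  Q is a collider here and neither Q nor any of its descendants is conditioned on, so the collider stays closed — the path is blocked at Q.
Path 5: M → Q ← J → C → W ← Y → K
  Q is a collider here and neither Q nor any of its descendants is conditioned on, so the collider stays closed — the path is blocked at Q.
Path 6: M → Q ← W ← Y → K
  Q is a collider here and neither Q nor any of its descendants is conditioned on, so the collider stays closed — the path is blocked at Q.
All paths are blocked; M ⊥ K | {C, J, W, Y} holds.

Yes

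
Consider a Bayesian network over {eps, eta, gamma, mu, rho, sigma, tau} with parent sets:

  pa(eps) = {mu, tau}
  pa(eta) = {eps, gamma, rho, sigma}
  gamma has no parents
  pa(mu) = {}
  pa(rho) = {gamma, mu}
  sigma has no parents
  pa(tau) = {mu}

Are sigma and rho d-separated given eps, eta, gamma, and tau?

No

We examine all 4 paths between sigma and rho:
  1. sigma → eta ← eps ← mu → rho — eta:collider[open]; eps:chain[blocks]; mu:fork[open] ⇒ blocked
  2. sigma → eta ← eps ← tau ← mu → rho — eta:collider[open]; eps:chain[blocks]; tau:chain[blocks]; mu:fork[open] ⇒ blocked
  3. sigma → eta ← rho — eta:collider[open] ⇒ active
  4. sigma → eta ← gamma → rho — eta:collider[open]; gamma:fork[blocks] ⇒ blocked
Since the path sigma → eta ← rho is active, sigma and rho are not d-separated given {eps, eta, gamma, tau}.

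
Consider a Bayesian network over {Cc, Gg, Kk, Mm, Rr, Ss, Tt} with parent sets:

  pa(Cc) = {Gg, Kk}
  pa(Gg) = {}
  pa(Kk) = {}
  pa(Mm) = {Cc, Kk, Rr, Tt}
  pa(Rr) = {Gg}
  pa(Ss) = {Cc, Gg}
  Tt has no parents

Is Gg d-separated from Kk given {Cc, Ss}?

Enumerating the 6 paths from Gg to Kk and testing each for blocking by {Cc, Ss}:
Path 1: Gg → Ss ← Cc → Mm ← Kk
  Cc is a fork here and Cc is conditioned on, so the path is blocked at Cc.
Path 2: Gg → Ss ← Cc ← Kk
  Cc is a chain here and Cc is conditioned on, so the path is blocked at Cc.
Path 3: Gg → Rr → Mm ← Cc ← Kk
  Mm is a collider here and neither Mm nor any of its descendants is conditioned on, so the collider stays closed — the path is blocked at Mm.
Path 4: Gg → Rr → Mm ← Kk
  Mm is a collider here and neither Mm nor any of its descendants is conditioned on, so the collider stays closed — the path is blocked at Mm.
Path 5: Gg → Cc → Mm ← Kk
  Cc is a chain here and Cc is conditioned on, so the path is blocked at Cc.
Path 6: Gg → Cc ← Kk
  Cc is a collider and Cc is conditioned on, which opens it — no node blocks this path, so it is active.
At least one path is unblocked, so d-separation fails.

No — Gg and Kk are not d-separated given {Cc, Ss}.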